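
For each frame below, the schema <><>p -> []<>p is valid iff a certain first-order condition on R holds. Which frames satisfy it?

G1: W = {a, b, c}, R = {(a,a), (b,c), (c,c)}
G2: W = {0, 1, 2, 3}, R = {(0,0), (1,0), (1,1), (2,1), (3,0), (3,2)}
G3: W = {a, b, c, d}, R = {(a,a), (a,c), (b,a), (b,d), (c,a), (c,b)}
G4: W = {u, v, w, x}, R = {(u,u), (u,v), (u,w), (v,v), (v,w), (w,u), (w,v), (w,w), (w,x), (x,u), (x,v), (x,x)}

Frame correspondent (Sahlqvist): forall x forall y forall z ((x R^2 y & xRz) -> exists w (y = w & zRw)) — i.e. a generalized confluence (Geach) condition.
G1: satisfies the condition.
G2: fails — 1R²1, 1R0 but no w with 1=w and 0Rw.
G3: fails — aR²b, aRa but no w with b=w and aRw.
G4: fails — uR²u, uRv but no t with u=t and vRt.
Valid on: G1.

G1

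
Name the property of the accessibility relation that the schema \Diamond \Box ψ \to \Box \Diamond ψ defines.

convergence

Suppose ◇□ψ→□◇ψ is valid. Take Rxy, Rxz and set V(ψ)={w : Ryw}. Then □ψ at y so ◇□ψ at x, so □◇ψ at x, so ◇ψ at z, giving w with Rzw and Ryw.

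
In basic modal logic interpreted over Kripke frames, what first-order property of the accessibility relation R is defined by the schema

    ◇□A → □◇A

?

convergence

Suppose ◇□A→□◇A is valid. Take Rxy, Rxz and set V(A)={w : Ryw}. Then □A at y so ◇□A at x, so □◇A at x, so ◇A at z, giving w with Rzw and Ryw.
Conversely, on a frame with convergence the schema holds at every world under every valuation.
So the correspondent is convergence.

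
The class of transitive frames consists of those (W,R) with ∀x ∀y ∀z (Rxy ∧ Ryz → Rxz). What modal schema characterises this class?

□r → □□r

A defining formula is □r → □□r (the 4 axiom).
Suppose □r→□□r is valid. Take Rxy, Ryz and set V(r)={w : Rxw}. Then □r at x, so □□r at x, so □r at y, so r at z, i.e. Rxz.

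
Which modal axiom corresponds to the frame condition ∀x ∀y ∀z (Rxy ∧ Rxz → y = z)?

The condition is partial functionality. The CD schema ◇r → □r defines it.
Suppose ◇r→□r is valid. Take Rxy, Rxz and set V(r)={y}. Then ◇r at x, so □r at x, so r at z, i.e. z=y.

◇r → □r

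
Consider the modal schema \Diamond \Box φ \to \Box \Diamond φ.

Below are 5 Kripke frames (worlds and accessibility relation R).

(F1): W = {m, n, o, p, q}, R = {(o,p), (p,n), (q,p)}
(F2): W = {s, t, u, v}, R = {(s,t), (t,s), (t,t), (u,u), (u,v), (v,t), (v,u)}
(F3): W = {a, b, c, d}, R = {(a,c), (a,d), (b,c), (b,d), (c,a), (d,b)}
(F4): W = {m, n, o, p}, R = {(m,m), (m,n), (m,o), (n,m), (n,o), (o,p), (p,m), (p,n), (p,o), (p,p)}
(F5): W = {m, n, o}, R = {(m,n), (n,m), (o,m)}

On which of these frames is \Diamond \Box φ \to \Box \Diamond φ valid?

(F5)

The schema corresponds to convergence: \forall x \forall y \forall z (Rxy \wedge Rxz \to \exists w (Ryw \wedge Rzw)).
(F1): fails — Rpn and Rpn but n and n have no common successor.
(F2): fails — Rvt and Rvu but t and u have no common successor.
(F3): fails — Rac and Rad but c and d have no common successor.
(F4): fails — Rmo and Rmm but o and m have no common successor.
(F5): ✓.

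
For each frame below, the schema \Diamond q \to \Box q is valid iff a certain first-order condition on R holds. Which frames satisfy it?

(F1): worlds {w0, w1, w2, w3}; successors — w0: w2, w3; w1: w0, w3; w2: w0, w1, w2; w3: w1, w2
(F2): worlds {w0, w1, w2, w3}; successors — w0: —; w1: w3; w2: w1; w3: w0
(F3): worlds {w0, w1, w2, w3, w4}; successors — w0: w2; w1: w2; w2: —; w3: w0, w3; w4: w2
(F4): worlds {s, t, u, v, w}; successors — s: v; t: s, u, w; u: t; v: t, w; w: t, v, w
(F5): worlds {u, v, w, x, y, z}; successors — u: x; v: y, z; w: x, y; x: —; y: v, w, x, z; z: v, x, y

(F2)

Frame correspondent (Sahlqvist): \forall x \forall y \forall z (Rxy \wedge Rxz \to y = z) — i.e. partial functionality.
(F1): fails — w0 sees both w2 and w3.
(F2): holds.
(F3): fails — w3 sees both w0 and w3.
(F4): fails — t sees both s and u.
(F5): fails — v sees both y and z.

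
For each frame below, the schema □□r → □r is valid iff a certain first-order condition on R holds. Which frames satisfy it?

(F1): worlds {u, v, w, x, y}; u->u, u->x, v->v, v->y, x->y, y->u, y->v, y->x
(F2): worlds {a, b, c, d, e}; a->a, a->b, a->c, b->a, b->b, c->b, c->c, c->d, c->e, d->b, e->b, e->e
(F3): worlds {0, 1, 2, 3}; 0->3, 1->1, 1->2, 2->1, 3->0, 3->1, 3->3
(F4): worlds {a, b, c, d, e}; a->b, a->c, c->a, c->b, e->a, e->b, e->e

The schema corresponds to density: ∀x ∀y (Rxy → ∃z (Rxz ∧ Rzy)).
(F1): fails — Rxy but no z with Rxz and Rzy.
(F2): ✓.
(F3): ✓.
(F4): fails — Rac but no z with Raz and Rzc.
Valid on: (F2), (F3).

(F2), (F3)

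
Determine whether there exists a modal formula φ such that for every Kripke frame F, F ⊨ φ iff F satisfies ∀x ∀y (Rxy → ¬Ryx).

Not definable by any modal formula

If a class were modally definable it would be closed under surjective bounded morphisms (Goldblatt–Thomason).
The 3-cycle (worlds 0,1,2 with 0→1→2→0) is asymmetric. Mapping every world to a single reflexive point • is a surjective bounded morphism, and the reflexive point is not asymmetric (R•• but asymmetry requires ¬R••).
So no modal formula (or set of formulas) defines exactly the asymmetric frames.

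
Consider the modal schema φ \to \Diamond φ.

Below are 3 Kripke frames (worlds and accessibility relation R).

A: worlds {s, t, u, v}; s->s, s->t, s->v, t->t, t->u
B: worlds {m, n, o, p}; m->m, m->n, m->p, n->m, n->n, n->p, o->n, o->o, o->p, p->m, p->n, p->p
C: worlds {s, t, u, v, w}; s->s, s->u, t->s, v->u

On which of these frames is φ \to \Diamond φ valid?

B

The schema corresponds to reflexivity: \forall x Rxx.
A: fails — world u does not see itself.
B: holds.
C: fails — world t does not see itself.
Valid on: B.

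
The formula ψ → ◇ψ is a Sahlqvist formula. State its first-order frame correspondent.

This schema is equivalent to the T axiom □ψ → ψ.
Its frame correspondent is reflexivity — ∀x Rxx.

reflexivity: ∀x Rxx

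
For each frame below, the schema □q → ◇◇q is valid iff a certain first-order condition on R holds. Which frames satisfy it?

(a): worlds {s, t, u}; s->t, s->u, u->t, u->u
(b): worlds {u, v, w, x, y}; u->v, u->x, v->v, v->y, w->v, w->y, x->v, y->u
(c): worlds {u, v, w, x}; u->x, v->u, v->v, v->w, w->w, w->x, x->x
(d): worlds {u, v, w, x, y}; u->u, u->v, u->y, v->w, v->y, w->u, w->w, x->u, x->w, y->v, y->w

This is the axiom for a generalized confluence (Geach) condition; its first-order frame correspondent is ∀x ∃w (xRw ∧ xR²w).
(a): fails — at t but no w with tRw and tR²w.
(b): fails — at y but no t with yRt and yR²t.
(c): holds.
(d): holds.
Valid on: (c), (d).

(c), (d)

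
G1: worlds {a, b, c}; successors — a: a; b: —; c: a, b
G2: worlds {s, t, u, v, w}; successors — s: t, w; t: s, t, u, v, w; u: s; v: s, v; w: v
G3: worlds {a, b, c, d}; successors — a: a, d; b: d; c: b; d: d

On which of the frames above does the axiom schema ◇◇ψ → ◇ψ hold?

The schema corresponds to transitivity: ∀x ∀y ∀z (Rxy ∧ Ryz → Rxz).
G1: satisfies the condition.
G2: fails — Rus and Rsw but not Ruw.
G3: fails — Rcb and Rbd but not Rcd.

G1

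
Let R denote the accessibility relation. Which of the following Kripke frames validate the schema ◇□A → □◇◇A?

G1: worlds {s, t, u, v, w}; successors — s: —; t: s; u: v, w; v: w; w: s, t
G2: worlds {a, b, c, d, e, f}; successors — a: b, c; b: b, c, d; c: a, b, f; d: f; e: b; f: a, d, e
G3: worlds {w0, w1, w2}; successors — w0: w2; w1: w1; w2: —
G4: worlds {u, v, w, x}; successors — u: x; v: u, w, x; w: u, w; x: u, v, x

G4

This is the axiom for a generalized confluence (Geach) condition; its first-order frame correspondent is ∀x ∀y ∀z ((xRy ∧ xRz) → ∃w (yRw ∧ zR²w)).
G1: fails — tRs, tRs but no w* with sRw* and sR²w*.
G2: fails — bRd, bRc but no w with dRw and cR²w.
G3: fails — w0Rw2, w0Rw2 but no w with w2Rw and w2R²w.
G4: holds.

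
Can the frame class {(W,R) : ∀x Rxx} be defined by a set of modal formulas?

Yes: it is reflexivity, defined by the T schema □q → q.
Suppose □q→q is valid. At any x set V(q)={w : Rxw}. Then □q holds at x, so q holds at x, i.e. Rxx.

Yes, by □q → q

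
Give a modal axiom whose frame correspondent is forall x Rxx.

□r → r

The condition is reflexivity. The T schema □r → r defines it.
Suppose □r→r is valid. At any x set V(r)={w : Rxw}. Then □r holds at x, so r holds at x, i.e. Rxx.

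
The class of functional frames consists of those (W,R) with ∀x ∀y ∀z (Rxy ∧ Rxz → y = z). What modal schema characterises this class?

◇s → □s

The condition is partial functionality. The CD schema ◇s → □s defines it.
Suppose ◇s→□s is valid. Take Rxy, Rxz and set V(s)={y}. Then ◇s at x, so □s at x, so s at z, i.e. z=y.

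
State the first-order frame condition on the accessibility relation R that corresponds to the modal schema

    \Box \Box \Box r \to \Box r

This is a Sahlqvist (Geach-type) schema ◇^0□^3r → □^1◇^0r.
Minimal-valuation argument: fix x; take any y with xR^0y and any z with xR^1z. Set V(r) to the set of worlds R-reachable from y in exactly 3 steps. Then □^3r holds at y, so the antecedent holds at x; validity forces ◇^0r at z, giving a w with zR^0w and yR^3w.
First-order correspondent: \forall x \forall z (xRz \to \exists w (x R^3 w \wedge z = w)).

\forall x \forall z (xRz \to \exists w (x R^3 w \wedge z = w))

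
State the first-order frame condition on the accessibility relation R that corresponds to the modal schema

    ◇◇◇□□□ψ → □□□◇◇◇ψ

This is a Sahlqvist (Geach-type) schema ◇^3□^3ψ → □^3◇^3ψ.
Minimal-valuation argument: fix x; take any y with xR^3y and any z with xR^3z. Set V(ψ) to the set of worlds R-reachable from y in exactly 3 steps. Then □^3ψ holds at y, so the antecedent holds at x; validity forces ◇^3ψ at z, giving a w with zR^3w and yR^3w.
First-order correspondent: ∀x ∀y ∀z ((xR³y ∧ xR³z) → ∃w (yR³w ∧ zR³w)).

∀x ∀y ∀z ((xR³y ∧ xR³z) → ∃w (yR³w ∧ zR³w))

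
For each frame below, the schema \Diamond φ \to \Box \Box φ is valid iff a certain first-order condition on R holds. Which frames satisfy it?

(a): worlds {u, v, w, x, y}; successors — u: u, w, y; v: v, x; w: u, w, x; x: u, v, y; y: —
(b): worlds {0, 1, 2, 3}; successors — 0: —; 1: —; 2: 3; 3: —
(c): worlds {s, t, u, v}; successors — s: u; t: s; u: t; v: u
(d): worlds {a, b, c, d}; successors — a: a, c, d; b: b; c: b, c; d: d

This is the axiom for a generalized confluence (Geach) condition; its first-order frame correspondent is \forall x \forall y \forall z ((xRy \wedge x R^2 z) \to \exists w (y = w \wedge z = w)).
(a): fails — uRu, uR²w but u ≠ w.
(b): satisfies the condition.
(c): fails — sRu, sR²t but u ≠ t.
(d): fails — aRa, aR²b but a ≠ b.

(b)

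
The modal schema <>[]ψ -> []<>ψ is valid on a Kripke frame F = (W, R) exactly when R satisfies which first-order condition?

Suppose ◇□ψ→□◇ψ is valid. Take Rxy, Rxz and set V(ψ)={w : Ryw}. Then □ψ at y so ◇□ψ at x, so □◇ψ at x, so ◇ψ at z, giving w with Rzw and Ryw.

convergence: forall x forall y forall z (Rxy & Rxz -> exists w (Ryw & Rzw))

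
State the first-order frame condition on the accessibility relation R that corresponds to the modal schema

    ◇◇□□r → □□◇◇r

This is a Sahlqvist (Geach-type) schema ◇^2□^2r → □^2◇^2r.
First-order correspondent: ∀x ∀y ∀z ((xR²y ∧ xR²z) → ∃w (yR²w ∧ zR²w)).

∀x ∀y ∀z ((xR²y ∧ xR²z) → ∃w (yR²w ∧ zR²w))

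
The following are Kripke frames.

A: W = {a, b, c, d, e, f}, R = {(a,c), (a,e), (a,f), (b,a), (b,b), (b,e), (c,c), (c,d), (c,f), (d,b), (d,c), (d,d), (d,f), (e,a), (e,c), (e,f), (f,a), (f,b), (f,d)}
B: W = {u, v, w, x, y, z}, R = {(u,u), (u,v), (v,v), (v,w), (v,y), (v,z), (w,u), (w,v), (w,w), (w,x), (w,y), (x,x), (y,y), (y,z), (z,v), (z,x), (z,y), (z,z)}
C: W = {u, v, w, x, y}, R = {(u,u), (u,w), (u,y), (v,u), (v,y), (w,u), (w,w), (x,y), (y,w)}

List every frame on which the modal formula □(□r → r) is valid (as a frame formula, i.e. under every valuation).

B

This is the axiom for shift-reflexivity; its first-order frame correspondent is ∀x ∀y (Rxy → Ryy).
A: fails — Rdf but not Rff.
B: holds.
C: fails — Ruy but not Ryy.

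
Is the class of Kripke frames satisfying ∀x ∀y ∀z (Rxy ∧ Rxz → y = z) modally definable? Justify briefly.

Yes — defined by ◇r → □r

This is a Sahlqvist condition; the CD axiom ◇r → □r defines it.
Suppose ◇r→□r is valid. Take Rxy, Rxz and set V(r)={y}. Then ◇r at x, so □r at x, so r at z, i.e. z=y.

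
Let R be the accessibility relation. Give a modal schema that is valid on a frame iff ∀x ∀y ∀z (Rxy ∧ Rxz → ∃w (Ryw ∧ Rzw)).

A defining formula is ◇□s → □◇s (the .2 axiom).
Suppose ◇□s→□◇s is valid. Take Rxy, Rxz and set V(s)={w : Ryw}. Then □s at y so ◇□s at x, so □◇s at x, so ◇s at z, giving w with Rzw and Ryw.

◇□s → □◇s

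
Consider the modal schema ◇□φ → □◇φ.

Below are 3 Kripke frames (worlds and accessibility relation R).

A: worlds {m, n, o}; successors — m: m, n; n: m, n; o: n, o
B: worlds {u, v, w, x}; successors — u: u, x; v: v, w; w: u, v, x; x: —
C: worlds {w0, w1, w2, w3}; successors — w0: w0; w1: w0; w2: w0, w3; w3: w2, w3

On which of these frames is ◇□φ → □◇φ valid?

This is the axiom for convergence; its first-order frame correspondent is ∀x ∀y ∀z (Rxy ∧ Rxz → ∃w (Ryw ∧ Rzw)).
A: ✓.
B: fails — Ruu and Rux but u and x have no common successor.
C: fails — Rw2w0 and Rw2w3 but w0 and w3 have no common successor.
Valid on: A.

A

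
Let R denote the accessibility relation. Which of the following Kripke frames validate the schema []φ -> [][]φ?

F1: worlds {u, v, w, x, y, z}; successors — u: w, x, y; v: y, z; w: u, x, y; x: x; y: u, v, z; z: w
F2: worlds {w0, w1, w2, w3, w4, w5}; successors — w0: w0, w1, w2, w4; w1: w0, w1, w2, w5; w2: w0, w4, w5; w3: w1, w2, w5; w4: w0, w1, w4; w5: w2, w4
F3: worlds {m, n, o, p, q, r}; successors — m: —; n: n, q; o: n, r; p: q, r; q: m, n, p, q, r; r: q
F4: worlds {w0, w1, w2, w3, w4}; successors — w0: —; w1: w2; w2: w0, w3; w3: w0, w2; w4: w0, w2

This is the axiom for transitivity; its first-order frame correspondent is forall x forall y forall z (Rxy & Ryz -> Rxz).
F1: fails — Ruw and Rwu but not Ruu.
F2: fails — Rw3w1 and Rw1w0 but not Rw3w0.
F3: fails — Ron and Rnq but not Roq.
F4: fails — Rw1w2 and Rw2w0 but not Rw1w0.
Valid on no frame.

none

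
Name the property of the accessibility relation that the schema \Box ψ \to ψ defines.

This is the T axiom.
It corresponds to reflexivity: \forall x Rxx.

reflexivity: \forall x Rxx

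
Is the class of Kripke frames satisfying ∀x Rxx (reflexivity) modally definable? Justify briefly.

Yes, by □r → r

Yes: it is reflexivity, defined by the T schema □r → r.
Suppose □r→r is valid. At any x set V(r)={w : Rxw}. Then □r holds at x, so r holds at x, i.e. Rxx.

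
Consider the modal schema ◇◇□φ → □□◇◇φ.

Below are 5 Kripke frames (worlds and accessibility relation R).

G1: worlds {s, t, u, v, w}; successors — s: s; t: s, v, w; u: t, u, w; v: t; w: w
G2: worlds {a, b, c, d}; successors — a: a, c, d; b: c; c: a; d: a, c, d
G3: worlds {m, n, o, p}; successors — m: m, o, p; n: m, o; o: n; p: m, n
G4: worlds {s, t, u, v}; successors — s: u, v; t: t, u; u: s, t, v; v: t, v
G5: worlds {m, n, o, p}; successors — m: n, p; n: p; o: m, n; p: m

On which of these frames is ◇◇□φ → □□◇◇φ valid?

Frame correspondent (Sahlqvist): ∀x ∀y ∀z ((xR²y ∧ xR²z) → ∃w (yRw ∧ zR²w)) — i.e. a generalized confluence (Geach) condition.
G1: fails — tR²s, tR²w but no w* with sRw* and wR²w*.
G2: satisfies the condition.
G3: fails — mR²o, mR²o but no w with oRw and oR²w.
G4: satisfies the condition.
G5: fails — mR²p, mR²p but no w with pRw and pR²w.

G2, G4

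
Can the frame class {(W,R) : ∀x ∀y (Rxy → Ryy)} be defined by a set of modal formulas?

Definable; □(□r → r) defines it

Yes: it is shift-reflexivity, defined by the T□ schema □(□r → r).
Suppose □(□r→r) is valid. Take Rxy and set V(r)={w : Ryw}. Then at y, □r holds; since □(□r→r) at x, □r→r at y, so r at y, i.e. Ryy.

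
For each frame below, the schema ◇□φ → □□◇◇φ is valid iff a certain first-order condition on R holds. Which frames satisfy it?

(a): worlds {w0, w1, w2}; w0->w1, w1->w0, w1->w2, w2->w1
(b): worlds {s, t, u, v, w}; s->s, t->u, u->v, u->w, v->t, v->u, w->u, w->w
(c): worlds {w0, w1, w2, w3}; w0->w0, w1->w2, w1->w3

(a), (c)

Frame correspondent (Sahlqvist): ∀x ∀y ∀z ((xRy ∧ xR²z) → ∃w (yRw ∧ zR²w)) — i.e. a generalized confluence (Geach) condition.
(a): holds.
(b): fails — uRv, uR²t but no w* with vRw* and tR²w*.
(c): holds.
Valid on: (a), (c).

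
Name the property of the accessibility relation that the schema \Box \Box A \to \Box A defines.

Density

Suppose □□A→□A is valid. Take Rxy and set V(A)={w : xR²w}. Then □□A at x, so □A at x, so A at y, i.e. ∃z(Rxz∧Rzy).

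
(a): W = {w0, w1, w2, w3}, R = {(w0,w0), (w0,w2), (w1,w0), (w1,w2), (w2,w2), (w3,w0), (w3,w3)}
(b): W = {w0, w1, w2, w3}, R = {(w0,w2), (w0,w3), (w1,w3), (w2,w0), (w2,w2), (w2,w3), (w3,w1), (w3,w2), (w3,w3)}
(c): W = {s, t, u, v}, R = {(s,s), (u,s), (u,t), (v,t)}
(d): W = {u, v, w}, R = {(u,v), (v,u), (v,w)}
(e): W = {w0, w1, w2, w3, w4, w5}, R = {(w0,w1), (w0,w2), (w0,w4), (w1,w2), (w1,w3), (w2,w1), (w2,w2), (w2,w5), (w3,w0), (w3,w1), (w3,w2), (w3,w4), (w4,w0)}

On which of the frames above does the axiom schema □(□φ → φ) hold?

The schema corresponds to shift-reflexivity: ∀x ∀y (Rxy → Ryy).
(a): ✓.
(b): fails — Rw3w1 but not Rw1w1.
(c): fails — Rvt but not Rtt.
(d): fails — Ruv but not Rvv.
(e): fails — Rw0w4 but not Rw4w4.

(a)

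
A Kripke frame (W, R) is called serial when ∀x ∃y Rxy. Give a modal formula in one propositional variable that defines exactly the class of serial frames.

A defining formula is □p → ◇p (the D axiom).
Suppose □p→◇p is valid. At any x set V(p)=W. Then □p at x, so ◇p at x, so x has a successor.

□p → ◇p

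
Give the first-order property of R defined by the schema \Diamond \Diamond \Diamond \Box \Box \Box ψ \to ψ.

This is a Sahlqvist (Geach-type) schema ◇^3□^3ψ → □^0◇^0ψ.
Minimal-valuation argument: fix x; take any y with xR^3y and any z with xR^0z. Set V(ψ) to the set of worlds R-reachable from y in exactly 3 steps. Then □^3ψ holds at y, so the antecedent holds at x; validity forces ◇^0ψ at z, giving a w with zR^0w and yR^3w.
First-order correspondent: \forall x \forall y (x R^3 y \to \exists w (y R^3 w \wedge x = w)).

\forall x \forall y (x R^3 y \to \exists w (y R^3 w \wedge x = w))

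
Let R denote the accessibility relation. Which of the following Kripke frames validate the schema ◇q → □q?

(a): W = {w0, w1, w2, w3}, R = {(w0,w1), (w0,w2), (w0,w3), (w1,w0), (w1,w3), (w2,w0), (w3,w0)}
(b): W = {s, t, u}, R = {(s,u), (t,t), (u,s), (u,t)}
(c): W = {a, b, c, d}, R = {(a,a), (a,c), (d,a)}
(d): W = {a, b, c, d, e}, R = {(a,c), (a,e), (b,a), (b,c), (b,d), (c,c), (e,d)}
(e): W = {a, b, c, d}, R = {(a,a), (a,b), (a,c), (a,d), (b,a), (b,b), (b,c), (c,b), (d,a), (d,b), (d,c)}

Frame correspondent (Sahlqvist): ∀x ∀y ∀z (Rxy ∧ Rxz → y = z) — i.e. partial functionality.
(a): fails — w0 sees both w1 and w2.
(b): fails — u sees both s and t.
(c): fails — a sees both a and c.
(d): fails — a sees both c and e.
(e): fails — a sees both a and b.

none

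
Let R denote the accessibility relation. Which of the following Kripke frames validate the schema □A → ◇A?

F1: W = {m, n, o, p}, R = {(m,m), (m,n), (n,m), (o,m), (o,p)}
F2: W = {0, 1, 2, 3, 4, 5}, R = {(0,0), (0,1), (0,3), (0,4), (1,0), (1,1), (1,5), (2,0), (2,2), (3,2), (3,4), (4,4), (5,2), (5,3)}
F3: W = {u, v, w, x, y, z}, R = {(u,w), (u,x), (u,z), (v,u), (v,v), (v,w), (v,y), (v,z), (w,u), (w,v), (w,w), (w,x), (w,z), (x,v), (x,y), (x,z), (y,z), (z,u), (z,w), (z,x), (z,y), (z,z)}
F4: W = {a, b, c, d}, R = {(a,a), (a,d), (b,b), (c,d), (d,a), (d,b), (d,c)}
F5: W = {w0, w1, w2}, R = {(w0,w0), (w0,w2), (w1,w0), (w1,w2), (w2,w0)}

F2, F3, F4, F5

The schema corresponds to seriality: ∀x ∃y Rxy.
F1: fails — world p has no successor.
F2: ✓.
F3: ✓.
F4: ✓.
F5: ✓.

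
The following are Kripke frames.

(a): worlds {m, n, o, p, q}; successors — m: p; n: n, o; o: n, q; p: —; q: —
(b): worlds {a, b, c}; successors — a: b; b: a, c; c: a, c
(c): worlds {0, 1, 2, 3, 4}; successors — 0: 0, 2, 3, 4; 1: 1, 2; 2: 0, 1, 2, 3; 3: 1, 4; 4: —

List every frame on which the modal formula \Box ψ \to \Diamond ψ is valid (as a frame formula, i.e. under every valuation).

(b)

The schema corresponds to seriality: \forall x \exists y Rxy.
(a): fails — world p has no successor.
(b): holds.
(c): fails — world 4 has no successor.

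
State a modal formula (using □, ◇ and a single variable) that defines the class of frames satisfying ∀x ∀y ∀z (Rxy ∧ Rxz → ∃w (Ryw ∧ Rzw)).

◇□r → □◇r

The condition is convergence. The .2 schema ◇□r → □◇r defines it.
Suppose ◇□r→□◇r is valid. Take Rxy, Rxz and set V(r)={w : Ryw}. Then □r at y so ◇□r at x, so □◇r at x, so ◇r at z, giving w with Rzw and Ryw.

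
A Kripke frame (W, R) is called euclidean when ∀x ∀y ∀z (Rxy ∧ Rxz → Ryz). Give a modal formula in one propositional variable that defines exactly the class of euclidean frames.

This is the Euclidean property; the standard corresponding axiom is 5: ◇q → □◇q.
Suppose ◇q→□◇q is valid. Take Rxy, Rxz and set V(q)={y}. Then ◇q at x, so □◇q at x, so ◇q at z, so some w with Rzw has q; w=y, i.e. Rzy. By symmetry of the argument, Ryz.

◇q → □◇q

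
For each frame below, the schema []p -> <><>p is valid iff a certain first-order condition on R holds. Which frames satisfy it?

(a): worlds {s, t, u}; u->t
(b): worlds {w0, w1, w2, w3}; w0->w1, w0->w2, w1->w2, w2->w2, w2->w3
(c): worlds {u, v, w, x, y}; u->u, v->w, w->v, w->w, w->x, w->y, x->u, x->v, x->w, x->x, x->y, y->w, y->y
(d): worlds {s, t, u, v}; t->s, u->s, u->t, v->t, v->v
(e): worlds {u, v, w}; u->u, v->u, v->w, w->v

This is the axiom for a generalized confluence (Geach) condition; its first-order frame correspondent is forall x exists w (xRw & x R^2 w).
(a): fails — at s but no w with sRw and sR²w.
(b): fails — at w3 but no w with w3Rw and w3R²w.
(c): ✓.
(d): fails — at s but no w with sRw and sR²w.
(e): fails — at w but no t with wRt and wR²t.
Valid on: (c).

(c)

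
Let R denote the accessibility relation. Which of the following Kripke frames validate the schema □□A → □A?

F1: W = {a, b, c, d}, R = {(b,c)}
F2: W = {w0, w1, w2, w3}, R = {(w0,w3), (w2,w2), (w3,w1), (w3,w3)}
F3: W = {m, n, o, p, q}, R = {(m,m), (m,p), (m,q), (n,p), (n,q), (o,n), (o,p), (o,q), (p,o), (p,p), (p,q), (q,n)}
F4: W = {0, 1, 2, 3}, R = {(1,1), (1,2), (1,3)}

F2, F4

This is the axiom for density; its first-order frame correspondent is ∀x ∀y (Rxy → ∃z (Rxz ∧ Rzy)).
F1: fails — Rbc but no z with Rbz and Rzc.
F2: holds.
F3: fails — Rqn but no z with Rqz and Rzn.
F4: holds.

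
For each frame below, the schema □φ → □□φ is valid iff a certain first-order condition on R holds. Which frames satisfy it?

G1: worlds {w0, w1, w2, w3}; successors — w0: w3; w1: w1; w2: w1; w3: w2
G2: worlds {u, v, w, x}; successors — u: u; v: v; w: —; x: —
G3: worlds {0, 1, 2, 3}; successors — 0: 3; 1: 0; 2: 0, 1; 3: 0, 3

G2

This is the axiom for transitivity; its first-order frame correspondent is ∀x ∀y ∀z (Rxy ∧ Ryz → Rxz).
G1: fails — Rw3w2 and Rw2w1 but not Rw3w1.
G2: ✓.
G3: fails — R10 and R03 but not R13.
Valid on: G2.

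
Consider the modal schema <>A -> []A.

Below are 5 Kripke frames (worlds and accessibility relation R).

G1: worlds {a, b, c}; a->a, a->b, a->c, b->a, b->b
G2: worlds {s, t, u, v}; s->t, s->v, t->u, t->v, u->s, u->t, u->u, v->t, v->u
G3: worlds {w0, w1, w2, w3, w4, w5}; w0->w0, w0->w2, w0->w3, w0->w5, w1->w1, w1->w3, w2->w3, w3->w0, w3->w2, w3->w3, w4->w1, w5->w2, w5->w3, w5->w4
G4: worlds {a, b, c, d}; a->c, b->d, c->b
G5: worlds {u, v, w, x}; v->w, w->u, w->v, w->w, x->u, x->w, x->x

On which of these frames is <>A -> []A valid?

G4

Frame correspondent (Sahlqvist): forall x forall y forall z (Rxy & Rxz -> y = z) — i.e. partial functionality.
G1: fails — a sees both a and b.
G2: fails — s sees both t and v.
G3: fails — w0 sees both w0 and w2.
G4: ✓.
G5: fails — w sees both u and v.
Valid on: G4.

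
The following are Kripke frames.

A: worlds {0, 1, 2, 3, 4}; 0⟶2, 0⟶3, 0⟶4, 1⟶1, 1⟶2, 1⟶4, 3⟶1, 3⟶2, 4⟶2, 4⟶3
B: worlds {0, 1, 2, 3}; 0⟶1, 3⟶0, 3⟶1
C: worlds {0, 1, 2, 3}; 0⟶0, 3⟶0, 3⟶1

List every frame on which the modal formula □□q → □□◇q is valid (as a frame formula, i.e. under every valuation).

This is the axiom for a generalized confluence (Geach) condition; its first-order frame correspondent is ∀x ∀z (xR²z → ∃w (xR²w ∧ zRw)).
A: fails — 0R²2 but no w with 0R²w and 2Rw.
B: fails — 3R²1 but no w with 3R²w and 1Rw.
C: satisfies the condition.

C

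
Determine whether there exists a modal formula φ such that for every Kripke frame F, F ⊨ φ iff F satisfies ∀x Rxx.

Yes — defined by □p → p

Yes: it is reflexivity, defined by the T schema □p → p.
Suppose □p→p is valid. At any x set V(p)={w : Rxw}. Then □p holds at x, so p holds at x, i.e. Rxx.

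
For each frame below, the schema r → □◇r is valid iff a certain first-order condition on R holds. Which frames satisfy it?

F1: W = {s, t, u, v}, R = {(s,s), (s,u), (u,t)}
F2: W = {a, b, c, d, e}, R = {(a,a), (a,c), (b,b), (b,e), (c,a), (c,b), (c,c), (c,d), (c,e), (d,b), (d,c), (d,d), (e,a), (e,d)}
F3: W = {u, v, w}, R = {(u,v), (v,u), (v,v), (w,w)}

F3

Frame correspondent (Sahlqvist): ∀x ∀y (Rxy → Ryx) — i.e. symmetry.
F1: fails — Rsu but not Rus.
F2: fails — Rea but not Rae.
F3: holds.
Valid on: F3.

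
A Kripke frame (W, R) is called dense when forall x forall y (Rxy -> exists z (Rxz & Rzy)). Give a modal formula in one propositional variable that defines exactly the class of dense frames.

□□r → □r

A defining formula is □□r → □r (the C4 axiom).
Suppose □□r→□r is valid. Take Rxy and set V(r)={w : xR²w}. Then □□r at x, so □r at x, so r at y, i.e. ∃z(Rxz∧Rzy).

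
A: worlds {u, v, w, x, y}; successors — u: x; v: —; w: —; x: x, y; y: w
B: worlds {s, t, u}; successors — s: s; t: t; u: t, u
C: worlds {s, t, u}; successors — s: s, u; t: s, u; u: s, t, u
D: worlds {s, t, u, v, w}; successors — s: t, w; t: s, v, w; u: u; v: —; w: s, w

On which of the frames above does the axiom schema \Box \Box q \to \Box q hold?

B, C

The schema corresponds to density: \forall x \forall y (Rxy \to \exists z (Rxz \wedge Rzy)).
A: fails — Ryw but no z with Ryz and Rzw.
B: ✓.
C: ✓.
D: fails — Rtv but no z with Rtz and Rzv.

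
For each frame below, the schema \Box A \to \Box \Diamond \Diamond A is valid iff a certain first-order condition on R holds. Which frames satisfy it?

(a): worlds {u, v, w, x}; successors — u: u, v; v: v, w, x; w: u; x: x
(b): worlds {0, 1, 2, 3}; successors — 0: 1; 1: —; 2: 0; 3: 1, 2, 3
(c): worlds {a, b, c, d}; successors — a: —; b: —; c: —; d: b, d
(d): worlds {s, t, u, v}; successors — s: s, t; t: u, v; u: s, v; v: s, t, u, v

(a), (d)

Frame correspondent (Sahlqvist): \forall x \forall z (xRz \to \exists w (xRw \wedge z R^2 w)) — i.e. a generalized confluence (Geach) condition.
(a): satisfies the condition.
(b): fails — 0R1 but no w with 0Rw and 1R²w.
(c): fails — dRb but no w with dRw and bR²w.
(d): satisfies the condition.
Valid on: (a), (d).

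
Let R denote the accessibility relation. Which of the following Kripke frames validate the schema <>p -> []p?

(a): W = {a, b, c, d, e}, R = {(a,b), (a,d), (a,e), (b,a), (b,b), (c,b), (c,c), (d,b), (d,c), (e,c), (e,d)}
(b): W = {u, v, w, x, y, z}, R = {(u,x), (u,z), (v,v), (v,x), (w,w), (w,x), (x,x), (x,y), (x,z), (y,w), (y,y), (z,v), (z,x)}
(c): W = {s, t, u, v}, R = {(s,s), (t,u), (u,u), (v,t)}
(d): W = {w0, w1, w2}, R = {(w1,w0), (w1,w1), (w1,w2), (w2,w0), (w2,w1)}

(c)

This is the axiom for partial functionality; its first-order frame correspondent is forall x forall y forall z (Rxy & Rxz -> y = z).
(a): fails — a sees both b and d.
(b): fails — u sees both x and z.
(c): condition met.
(d): fails — w1 sees both w0 and w1.
Valid on: (c).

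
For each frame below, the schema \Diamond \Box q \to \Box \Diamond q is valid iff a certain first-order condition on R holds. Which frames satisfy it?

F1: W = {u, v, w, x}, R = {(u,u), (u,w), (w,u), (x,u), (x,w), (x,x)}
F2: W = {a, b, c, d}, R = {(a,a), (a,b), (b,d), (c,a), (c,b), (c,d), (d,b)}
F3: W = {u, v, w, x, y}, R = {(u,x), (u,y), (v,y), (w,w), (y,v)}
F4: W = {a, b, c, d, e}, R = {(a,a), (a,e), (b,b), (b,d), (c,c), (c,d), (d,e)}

The schema corresponds to convergence: \forall x \forall y \forall z (Rxy \wedge Rxz \to \exists w (Ryw \wedge Rzw)).
F1: holds.
F2: fails — Rab and Raa but b and a have no common successor.
F3: fails — Rux and Rux but x and x have no common successor.
F4: fails — Rae and Rae but e and e have no common successor.

F1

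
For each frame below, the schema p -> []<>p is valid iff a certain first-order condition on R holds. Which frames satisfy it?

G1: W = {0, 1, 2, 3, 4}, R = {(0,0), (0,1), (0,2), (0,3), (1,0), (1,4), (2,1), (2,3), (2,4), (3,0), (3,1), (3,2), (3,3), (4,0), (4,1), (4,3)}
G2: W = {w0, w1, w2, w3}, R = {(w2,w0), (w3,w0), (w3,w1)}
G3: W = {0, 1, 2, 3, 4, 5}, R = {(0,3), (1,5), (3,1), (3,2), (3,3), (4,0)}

none

The schema corresponds to symmetry: forall x forall y (Rxy -> Ryx).
G1: fails — R02 but not R20.
G2: fails — Rw3w1 but not Rw1w3.
G3: fails — R32 but not R23.
Valid on no frame.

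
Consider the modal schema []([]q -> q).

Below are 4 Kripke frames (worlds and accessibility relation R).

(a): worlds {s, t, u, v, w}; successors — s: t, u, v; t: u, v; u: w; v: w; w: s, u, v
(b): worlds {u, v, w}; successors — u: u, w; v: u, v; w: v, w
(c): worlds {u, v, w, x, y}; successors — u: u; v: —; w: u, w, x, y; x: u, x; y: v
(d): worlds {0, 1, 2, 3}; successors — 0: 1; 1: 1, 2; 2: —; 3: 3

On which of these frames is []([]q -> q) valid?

The schema corresponds to shift-reflexivity: forall x forall y (Rxy -> Ryy).
(a): fails — Rtv but not Rvv.
(b): satisfies the condition.
(c): fails — Rwy but not Ryy.
(d): fails — R12 but not R22.
Valid on: (b).

(b)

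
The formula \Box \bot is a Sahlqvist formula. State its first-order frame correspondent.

□⊥ is valid iff no world has any successor (otherwise □⊥ fails at any world with one).
Conversely, on a frame with emptiness of R the schema holds at every world under every valuation.
Frame condition: \forall x \forall y \neg Rxy.

emptiness of R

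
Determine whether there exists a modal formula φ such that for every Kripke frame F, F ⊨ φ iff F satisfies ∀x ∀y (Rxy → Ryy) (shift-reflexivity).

Definable; □(□r → r) defines it

The condition is shift-reflexivity. A defining modal formula is □(□r → r).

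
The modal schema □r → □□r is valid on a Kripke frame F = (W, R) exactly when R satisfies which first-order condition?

Suppose □r→□□r is valid. Take Rxy, Ryz and set V(r)={w : Rxw}. Then □r at x, so □□r at x, so □r at y, so r at z, i.e. Rxz.

transitivity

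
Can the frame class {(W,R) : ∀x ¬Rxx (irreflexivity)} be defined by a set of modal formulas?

No

If a class were modally definable it would be closed under surjective bounded morphisms (Goldblatt–Thomason).
The 3-cycle (worlds a,b,c with a→b→c→a) is irreflexive, and the map sending every world to a single reflexive point • is a surjective bounded morphism (forth: every edge maps to (•,•); back: every world has a successor). So any modal formula valid on the 3-cycle is also valid on the reflexive point, which is not irreflexive.
Hence irreflexivity is not modally definable.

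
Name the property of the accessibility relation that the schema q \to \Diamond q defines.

Replacing q by ¬q and contraposing gives the equivalent schema □q → q.
Suppose □q→q is valid. At any x set V(q)={w : Rxw}. Then □q holds at x, so q holds at x, i.e. Rxx.

Reflexivity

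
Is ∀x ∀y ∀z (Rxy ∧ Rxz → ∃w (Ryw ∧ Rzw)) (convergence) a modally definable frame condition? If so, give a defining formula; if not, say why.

Yes, by ◇□r → □◇r

This is a Sahlqvist condition; the .2 axiom ◇□r → □◇r defines it.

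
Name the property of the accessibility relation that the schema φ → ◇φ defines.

Reflexivity

This schema is equivalent to the T axiom □φ → φ.
Its frame correspondent is reflexivity — ∀x Rxx.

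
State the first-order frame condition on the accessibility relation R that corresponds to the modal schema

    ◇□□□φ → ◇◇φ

∀x ∀y (xRy → ∃w (yR³w ∧ xR²w))

This is a Sahlqvist (Geach-type) schema ◇^1□^3φ → □^0◇^2φ.
First-order correspondent: ∀x ∀y (xRy → ∃w (yR³w ∧ xR²w)).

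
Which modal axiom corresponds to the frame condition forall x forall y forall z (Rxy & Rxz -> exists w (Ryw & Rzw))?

◇□p → □◇p

The condition is convergence. The .2 schema ◇□p → □◇p defines it.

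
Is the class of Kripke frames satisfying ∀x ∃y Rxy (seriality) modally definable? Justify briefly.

Yes, by □p → ◇p

The condition is seriality. A defining modal formula is □p → ◇p.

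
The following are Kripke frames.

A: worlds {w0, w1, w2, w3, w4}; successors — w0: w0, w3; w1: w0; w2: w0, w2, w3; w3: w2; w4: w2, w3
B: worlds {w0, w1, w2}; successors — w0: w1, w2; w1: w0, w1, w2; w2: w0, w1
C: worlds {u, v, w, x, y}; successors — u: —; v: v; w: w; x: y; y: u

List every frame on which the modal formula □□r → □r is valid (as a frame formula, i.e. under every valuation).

A, B

The schema corresponds to density: ∀x ∀y (Rxy → ∃z (Rxz ∧ Rzy)).
A: condition met.
B: condition met.
C: fails — Rxy but no z with Rxz and Rzy.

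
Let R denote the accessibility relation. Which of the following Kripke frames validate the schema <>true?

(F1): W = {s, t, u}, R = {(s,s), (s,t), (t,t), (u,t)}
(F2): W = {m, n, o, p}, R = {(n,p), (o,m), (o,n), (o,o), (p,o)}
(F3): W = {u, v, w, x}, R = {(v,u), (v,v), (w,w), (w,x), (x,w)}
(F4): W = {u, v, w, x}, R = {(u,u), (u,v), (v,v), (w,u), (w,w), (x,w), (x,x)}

This is the axiom for seriality; its first-order frame correspondent is forall x exists y Rxy.
(F1): satisfies the condition.
(F2): fails — world m has no successor.
(F3): fails — world u has no successor.
(F4): satisfies the condition.

(F1), (F4)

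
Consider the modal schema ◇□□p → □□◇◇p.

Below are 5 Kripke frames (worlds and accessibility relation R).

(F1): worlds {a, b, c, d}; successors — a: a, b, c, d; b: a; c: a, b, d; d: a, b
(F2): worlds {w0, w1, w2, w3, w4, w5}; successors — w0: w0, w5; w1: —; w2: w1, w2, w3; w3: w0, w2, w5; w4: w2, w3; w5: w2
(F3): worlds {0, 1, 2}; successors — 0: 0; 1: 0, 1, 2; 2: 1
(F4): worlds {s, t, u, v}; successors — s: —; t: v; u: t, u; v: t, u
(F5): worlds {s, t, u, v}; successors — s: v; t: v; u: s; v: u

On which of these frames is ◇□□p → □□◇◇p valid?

This is the axiom for a generalized confluence (Geach) condition; its first-order frame correspondent is ∀x ∀y ∀z ((xRy ∧ xR²z) → ∃w (yR²w ∧ zR²w)).
(F1): holds.
(F2): fails — w2Rw1, w2R²w0 but no w with w1R²w and w0R²w.
(F3): holds.
(F4): holds.
(F5): fails — sRv, sR²u but no w with vR²w and uR²w.

(F1), (F3), (F4)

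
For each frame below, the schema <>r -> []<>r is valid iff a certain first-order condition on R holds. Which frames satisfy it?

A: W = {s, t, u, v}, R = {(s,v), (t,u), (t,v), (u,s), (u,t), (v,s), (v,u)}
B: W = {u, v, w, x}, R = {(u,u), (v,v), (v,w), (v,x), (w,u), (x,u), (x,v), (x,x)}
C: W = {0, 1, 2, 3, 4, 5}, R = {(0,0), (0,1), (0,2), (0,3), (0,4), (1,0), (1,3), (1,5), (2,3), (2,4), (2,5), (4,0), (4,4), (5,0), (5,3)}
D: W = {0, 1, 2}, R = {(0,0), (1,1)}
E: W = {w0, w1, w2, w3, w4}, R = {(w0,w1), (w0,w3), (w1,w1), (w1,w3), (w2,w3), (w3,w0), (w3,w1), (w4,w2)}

The schema corresponds to the Euclidean property: forall x forall y forall z (Rxy & Rxz -> Ryz).
A: fails — Rsv and Rsv but not Rvv.
B: fails — Rvw and Rvv but not Rwv.
C: fails — R02 and R00 but not R20.
D: ✓.
E: fails — Rw0w3 and Rw0w3 but not Rw3w3.
Valid on: D.

D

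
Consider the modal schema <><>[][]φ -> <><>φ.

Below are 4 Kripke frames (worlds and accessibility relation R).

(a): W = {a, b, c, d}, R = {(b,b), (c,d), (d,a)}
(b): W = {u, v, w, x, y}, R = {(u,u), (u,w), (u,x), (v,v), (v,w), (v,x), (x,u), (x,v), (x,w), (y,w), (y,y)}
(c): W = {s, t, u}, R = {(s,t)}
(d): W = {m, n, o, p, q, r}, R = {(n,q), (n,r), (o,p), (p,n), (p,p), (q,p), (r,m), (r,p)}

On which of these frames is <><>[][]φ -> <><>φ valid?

(c)

This is the axiom for a generalized confluence (Geach) condition; its first-order frame correspondent is forall x forall y (x R^2 y -> exists w (y R^2 w & x R^2 w)).
(a): fails — cR²a but no w with aR²w and cR²w.
(b): fails — uR²w but no t with wR²t and uR²t.
(c): holds.
(d): fails — nR²m but no w with mR²w and nR²w.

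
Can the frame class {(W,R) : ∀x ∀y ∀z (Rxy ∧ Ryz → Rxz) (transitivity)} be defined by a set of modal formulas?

Yes: it is transitivity, defined by the 4 schema □r → □□r.
Suppose □r→□□r is valid. Take Rxy, Ryz and set V(r)={w : Rxw}. Then □r at x, so □□r at x, so □r at y, so r at z, i.e. Rxz.

Definable; □r → □□r defines it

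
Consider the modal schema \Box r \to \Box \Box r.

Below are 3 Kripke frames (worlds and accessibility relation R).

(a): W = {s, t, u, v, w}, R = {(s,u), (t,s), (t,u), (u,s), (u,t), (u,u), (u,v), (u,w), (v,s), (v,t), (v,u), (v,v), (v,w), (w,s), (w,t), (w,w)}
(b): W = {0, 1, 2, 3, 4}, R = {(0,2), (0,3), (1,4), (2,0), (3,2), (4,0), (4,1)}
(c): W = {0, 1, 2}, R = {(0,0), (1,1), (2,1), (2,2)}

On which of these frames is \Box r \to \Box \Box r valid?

(c)

Frame correspondent (Sahlqvist): \forall x \forall y \forall z (Rxy \wedge Ryz \to Rxz) — i.e. transitivity.
(a): fails — Rwt and Rtu but not Rwu.
(b): fails — R32 and R20 but not R30.
(c): satisfies the condition.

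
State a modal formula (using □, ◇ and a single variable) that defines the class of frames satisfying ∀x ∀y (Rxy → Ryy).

The condition is shift-reflexivity. The T□ schema □(□s → s) defines it.
Suppose □(□s→s) is valid. Take Rxy and set V(s)={w : Ryw}. Then at y, □s holds; since □(□s→s) at x, □s→s at y, so s at y, i.e. Ryy.

□(□s → s)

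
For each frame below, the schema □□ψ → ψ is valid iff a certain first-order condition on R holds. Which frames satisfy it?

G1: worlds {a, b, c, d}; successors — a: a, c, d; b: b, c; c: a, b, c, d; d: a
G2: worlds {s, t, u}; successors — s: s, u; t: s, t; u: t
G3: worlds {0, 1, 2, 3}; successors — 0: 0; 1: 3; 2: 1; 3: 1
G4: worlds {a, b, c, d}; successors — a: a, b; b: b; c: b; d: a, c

The schema corresponds to a generalized confluence (Geach) condition: ∀x ∃w (xR²w ∧ x = w).
G1: satisfies the condition.
G2: fails — at u but no w with uR²w and u=w.
G3: fails — at 2 but no w with 2R²w and 2=w.
G4: fails — at c but no w with cR²w and c=w.

G1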